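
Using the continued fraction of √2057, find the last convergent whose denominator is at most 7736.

√2057 = [45; 2, 1, 4, 1, 2, 90, …] (period length 6).
Convergents:
  p_0/q_0 = 45/1
  p_1/q_1 = 91/2
  p_2/q_2 = 136/3
  p_3/q_3 = 635/14
  p_4/q_4 = 771/17
  p_5/q_5 = 2177/48
  p_6/q_6 = 196701/4337
  p_7/q_7 = 395579/8722
q_6 = 4337 ≤ 7736 < 8722 = q_7, so the answer is 196701/4337.

196701/4337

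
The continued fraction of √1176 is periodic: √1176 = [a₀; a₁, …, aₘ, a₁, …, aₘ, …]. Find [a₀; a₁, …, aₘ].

a₀ = ⌊√1176⌋ = 34.

[34; 3, 2, 2, 2, 3, 68]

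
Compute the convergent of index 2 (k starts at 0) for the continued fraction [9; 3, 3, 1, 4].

93/10

Using pₖ = aₖpₖ₋₁ + pₖ₋₂, qₖ = aₖqₖ₋₁ + qₖ₋₂ (with p₋₁=1, p₋₂=0, q₋₁=0, q₋₂=1):
  k=0: a=9, p=9, q=1
  k=1: a=3, p=28, q=3
  k=2: a=3, p=93, q=10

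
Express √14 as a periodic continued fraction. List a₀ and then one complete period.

a₀ = ⌊√14⌋ = 3.
With m₀=0, d₀=1 and mₖ₊₁ = dₖaₖ − mₖ, dₖ₊₁ = (n − mₖ₊₁²)/dₖ, aₖ₊₁ = ⌊(a₀+mₖ₊₁)/dₖ₊₁⌋:
  k=1: m=3, d=5, a=1
  k=2: m=2, d=2, a=2
  k=3: m=2, d=5, a=1
  k=4: m=3, d=1, a=6
d=1 and a=2a₀=6 at k=4, so the next step gives (m, d) = (3, 5) again — its k=1 value — and the period has length 4.

[3; 1, 2, 1, 6]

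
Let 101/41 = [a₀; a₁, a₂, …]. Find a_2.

101 = 2·41 + 19   →  a_0 = 2
41 = 2·19 + 3   →  a_1 = 2
19 = 6·3 + 1   →  a_2 = 6

6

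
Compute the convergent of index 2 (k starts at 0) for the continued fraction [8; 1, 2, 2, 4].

26/3

Using pₖ = aₖpₖ₋₁ + pₖ₋₂, qₖ = aₖqₖ₋₁ + qₖ₋₂ (with p₋₁=1, p₋₂=0, q₋₁=0, q₋₂=1):
  k=0: a=8, p=8, q=1
  k=1: a=1, p=9, q=1
  k=2: a=2, p=26, q=3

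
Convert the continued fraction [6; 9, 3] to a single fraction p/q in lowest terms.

Fold from the inside: start with 3/1.
  9 + 1/3 = 28/3
  6 + 3/28 = 171/28

171/28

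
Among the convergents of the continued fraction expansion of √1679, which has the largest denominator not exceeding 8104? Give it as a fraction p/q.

√1679 = [40; 1, 39, 1, 80, …] (period length 4).
Convergents:
  p_0/q_0 = 40/1
  p_1/q_1 = 41/1
  p_2/q_2 = 1639/40
  p_3/q_3 = 1680/41
  p_4/q_4 = 136039/3320
  p_5/q_5 = 137719/3361
  p_6/q_6 = 5507080/134399
q_5 = 3361 ≤ 8104 < 134399 = q_6, so the answer is 137719/3361.

137719/3361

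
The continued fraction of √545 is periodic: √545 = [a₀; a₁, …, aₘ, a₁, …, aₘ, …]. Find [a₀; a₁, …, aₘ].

[23; 2, 1, 8, 1, 2, 46]

a₀ = ⌊√545⌋ = 23.
With m₀=0, d₀=1 and mₖ₊₁ = dₖaₖ − mₖ, dₖ₊₁ = (n − mₖ₊₁²)/dₖ, aₖ₊₁ = ⌊(a₀+mₖ₊₁)/dₖ₊₁⌋:
  k=1: m=23, d=16, a=2
  k=2: m=9, d=29, a=1
  k=3: m=20, d=5, a=8
  k=4: m=20, d=29, a=1
  k=5: m=9, d=16, a=2
  k=6: m=23, d=1, a=46
d=1 and a=2a₀=46 at k=6, so the next step gives (m, d) = (23, 16) again — its k=1 value — and the period has length 6.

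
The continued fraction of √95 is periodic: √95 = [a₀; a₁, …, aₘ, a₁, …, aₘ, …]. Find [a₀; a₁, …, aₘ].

[9; 1, 2, 1, 18]

a₀ = ⌊√95⌋ = 9.
With m₀=0, d₀=1 and mₖ₊₁ = dₖaₖ − mₖ, dₖ₊₁ = (n − mₖ₊₁²)/dₖ, aₖ₊₁ = ⌊(a₀+mₖ₊₁)/dₖ₊₁⌋:
  k=1: m=9, d=14, a=1
  k=2: m=5, d=5, a=2
  k=3: m=5, d=14, a=1
  k=4: m=9, d=1, a=18
d=1 and a=2a₀=18 at k=4, so the next step gives (m, d) = (9, 14) again — its k=1 value — and the period has length 4.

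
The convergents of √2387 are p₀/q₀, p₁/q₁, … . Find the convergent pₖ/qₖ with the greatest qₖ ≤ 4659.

√2387 = [48; 1, 5, 1, 96, …] (period length 4).
Convergents:
  p_0/q_0 = 48/1
  p_1/q_1 = 49/1
  p_2/q_2 = 293/6
  p_3/q_3 = 342/7
  p_4/q_4 = 33125/678
  p_5/q_5 = 33467/685
  p_6/q_6 = 200460/4103
  p_7/q_7 = 233927/4788
q_6 = 4103 ≤ 4659 < 4788 = q_7, so the answer is 200460/4103.

200460/4103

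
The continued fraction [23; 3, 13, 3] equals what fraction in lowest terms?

Using pₖ = aₖpₖ₋₁ + pₖ₋₂ and qₖ = aₖqₖ₋₁ + qₖ₋₂:
  k=0: a=23, p=23, q=1
  k=1: a=3, p=70, q=3
  k=2: a=13, p=933, q=40
  k=3: a=3, p=2869, q=123

2869/123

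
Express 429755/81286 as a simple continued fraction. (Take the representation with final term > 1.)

429755 = 5·81286 + 23325
81286 = 3·23325 + 11311
23325 = 2·11311 + 703
11311 = 16·703 + 63
703 = 11·63 + 10
63 = 6·10 + 3
10 = 3·3 + 1
3 = 3·1 + 0  (stop)
So 429755/81286 = [5; 3, 2, 16, 11, 6, 3, 3].

[5; 3, 2, 16, 11, 6, 3, 3]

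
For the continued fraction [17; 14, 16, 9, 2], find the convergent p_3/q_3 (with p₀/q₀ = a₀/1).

Using pₖ = aₖpₖ₋₁ + pₖ₋₂, qₖ = aₖqₖ₋₁ + qₖ₋₂ (with p₋₁=1, p₋₂=0, q₋₁=0, q₋₂=1):
  k=0: a=17, p=17, q=1
  k=1: a=14, p=239, q=14
  k=2: a=16, p=3841, q=225
  k=3: a=9, p=34808, q=2039

34808/2039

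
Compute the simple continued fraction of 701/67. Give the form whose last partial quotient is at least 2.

701 = 10*67 + 31
67 = 2*31 + 5
31 = 6*5 + 1
5 = 5*1 + 0  (stop)
So 701/67 = [10; 2, 6, 5].

[10; 2, 6, 5]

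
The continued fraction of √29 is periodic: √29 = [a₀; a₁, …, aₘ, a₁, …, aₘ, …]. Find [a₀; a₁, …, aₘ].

[5; 2, 1, 1, 2, 10]

a₀ = ⌊√29⌋ = 5.
With m₀=0, d₀=1 and mₖ₊₁ = dₖaₖ − mₖ, dₖ₊₁ = (n − mₖ₊₁²)/dₖ, aₖ₊₁ = ⌊(a₀+mₖ₊₁)/dₖ₊₁⌋:
  k=1: m=5, d=4, a=2
  k=2: m=3, d=5, a=1
  k=3: m=2, d=5, a=1
  k=4: m=3, d=4, a=2
  k=5: m=5, d=1, a=10
d=1 and a=2a₀=10 at k=5, so the next step gives (m, d) = (5, 4) again — its k=1 value — and the period has length 5.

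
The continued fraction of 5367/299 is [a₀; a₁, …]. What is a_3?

1

5367 = 17·299 + 284   →  a_0 = 17
299 = 1·284 + 15   →  a_1 = 1
284 = 18·15 + 14   →  a_2 = 18
15 = 1·14 + 1   →  a_3 = 1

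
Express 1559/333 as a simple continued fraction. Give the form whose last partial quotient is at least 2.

[4; 1, 2, 7, 15]

1559 = 4*333 + 227
333 = 1*227 + 106
227 = 2*106 + 15
106 = 7*15 + 1
15 = 15*1 + 0  (stop)
So 1559/333 = [4; 1, 2, 7, 15].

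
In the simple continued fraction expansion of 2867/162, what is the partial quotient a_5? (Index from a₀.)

2867 = 17·162 + 113   →  a_0 = 17
162 = 1·113 + 49   →  a_1 = 1
113 = 2·49 + 15   →  a_2 = 2
49 = 3·15 + 4   →  a_3 = 3
15 = 3·4 + 3   →  a_4 = 3
4 = 1·3 + 1   →  a_5 = 1

1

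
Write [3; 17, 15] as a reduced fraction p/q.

Using pₖ = aₖpₖ₋₁ + pₖ₋₂ and qₖ = aₖqₖ₋₁ + qₖ₋₂:
  k=0: a=3, p=3, q=1
  k=1: a=17, p=52, q=17
  k=2: a=15, p=783, q=256

783/256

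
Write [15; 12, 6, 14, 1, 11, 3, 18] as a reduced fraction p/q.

11259333/746531

Fold from the inside: start with 18/1.
  3 + 1/18 = 55/18
  11 + 18/55 = 623/55
  1 + 55/623 = 678/623
  14 + 623/678 = 10115/678
  6 + 678/10115 = 61368/10115
  12 + 10115/61368 = 746531/61368
  15 + 61368/746531 = 11259333/746531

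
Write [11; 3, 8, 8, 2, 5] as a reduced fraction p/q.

Using pₖ = aₖpₖ₋₁ + pₖ₋₂ and qₖ = aₖqₖ₋₁ + qₖ₋₂:
  k=0: a=11, p=11, q=1
  k=1: a=3, p=34, q=3
  k=2: a=8, p=283, q=25
  k=3: a=8, p=2298, q=203
  k=4: a=2, p=4879, q=431
  k=5: a=5, p=26693, q=2358

26693/2358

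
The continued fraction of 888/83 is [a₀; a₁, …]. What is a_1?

1

888 = 10·83 + 58   →  a_0 = 10
83 = 1·58 + 25   →  a_1 = 1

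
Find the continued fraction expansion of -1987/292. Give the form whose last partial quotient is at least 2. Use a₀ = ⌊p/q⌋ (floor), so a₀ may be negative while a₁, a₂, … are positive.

-1987 = -7·292 + 57
292 = 5·57 + 7
57 = 8·7 + 1
7 = 7·1 + 0  (stop)
So -1987/292 = [-7; 5, 8, 7].

[-7; 5, 8, 7]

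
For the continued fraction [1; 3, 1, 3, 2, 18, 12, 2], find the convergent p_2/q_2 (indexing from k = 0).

Using pₖ = aₖpₖ₋₁ + pₖ₋₂, qₖ = aₖqₖ₋₁ + qₖ₋₂ (with p₋₁=1, p₋₂=0, q₋₁=0, q₋₂=1):
  k=0: a=1, p=1, q=1
  k=1: a=3, p=4, q=3
  k=2: a=1, p=5, q=4

5/4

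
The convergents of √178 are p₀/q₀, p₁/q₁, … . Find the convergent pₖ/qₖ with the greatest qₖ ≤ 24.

√178 = [13; 2, 1, 12, 1, 2, 26, …] (period length 6).
Convergents:
  p_0/q_0 = 13/1
  p_1/q_1 = 27/2
  p_2/q_2 = 40/3
  p_3/q_3 = 507/38
q_2 = 3 ≤ 24 < 38 = q_3, so the answer is 40/3.

40/3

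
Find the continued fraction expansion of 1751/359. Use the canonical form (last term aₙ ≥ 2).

[4; 1, 7, 6, 3, 2]

1751 = 4×359 + 315
359 = 1×315 + 44
315 = 7×44 + 7
44 = 6×7 + 2
7 = 3×2 + 1
2 = 2×1 + 0  (stop)
So 1751/359 = [4; 1, 7, 6, 3, 2].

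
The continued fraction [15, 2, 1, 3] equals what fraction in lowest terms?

169/11

Using pₖ = aₖpₖ₋₁ + pₖ₋₂ and qₖ = aₖqₖ₋₁ + qₖ₋₂:
  k=0: a=15, p=15, q=1
  k=1: a=2, p=31, q=2
  k=2: a=1, p=46, q=3
  k=3: a=3, p=169, q=11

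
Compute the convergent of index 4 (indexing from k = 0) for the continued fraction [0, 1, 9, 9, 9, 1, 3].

Using pₖ = aₖpₖ₋₁ + pₖ₋₂, qₖ = aₖqₖ₋₁ + qₖ₋₂ (with p₋₁=1, p₋₂=0, q₋₁=0, q₋₂=1):
  k=0: a=0, p=0, q=1
  k=1: a=1, p=1, q=1
  k=2: a=9, p=9, q=10
  k=3: a=9, p=82, q=91
  k=4: a=9, p=747, q=829

747/829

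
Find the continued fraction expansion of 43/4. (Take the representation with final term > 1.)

[10; 1, 3]

43 = 10·4 + 3
4 = 1·3 + 1
3 = 3·1 + 0  (stop)
So 43/4 = [10; 1, 3].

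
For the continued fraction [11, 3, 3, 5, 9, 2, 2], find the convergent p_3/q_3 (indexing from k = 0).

599/53

Using pₖ = aₖpₖ₋₁ + pₖ₋₂, qₖ = aₖqₖ₋₁ + qₖ₋₂ (with p₋₁=1, p₋₂=0, q₋₁=0, q₋₂=1):
  k=0: a=11, p=11, q=1
  k=1: a=3, p=34, q=3
  k=2: a=3, p=113, q=10
  k=3: a=5, p=599, q=53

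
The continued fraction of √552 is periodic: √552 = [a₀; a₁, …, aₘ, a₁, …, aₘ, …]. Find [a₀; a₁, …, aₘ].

[23; 2, 46]

a₀ = ⌊√552⌋ = 23.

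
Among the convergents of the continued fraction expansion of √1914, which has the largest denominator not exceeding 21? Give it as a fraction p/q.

√1914 = [43; 1, 2, 1, 86, …] (period length 4).
Convergents:
  p_0/q_0 = 43/1
  p_1/q_1 = 44/1
  p_2/q_2 = 131/3
  p_3/q_3 = 175/4
  p_4/q_4 = 15181/347
q_3 = 4 ≤ 21 < 347 = q_4, so the answer is 175/4.

175/4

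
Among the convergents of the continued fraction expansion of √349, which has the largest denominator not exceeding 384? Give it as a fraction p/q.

√349 = [18; 1, 2, 7, 7, 2, 1, 36, …] (period length 7).
Convergents:
  p_0/q_0 = 18/1
  p_1/q_1 = 19/1
  p_2/q_2 = 56/3
  p_3/q_3 = 411/22
  p_4/q_4 = 2933/157
  p_5/q_5 = 6277/336
  p_6/q_6 = 9210/493
q_5 = 336 ≤ 384 < 493 = q_6, so the answer is 6277/336.

6277/336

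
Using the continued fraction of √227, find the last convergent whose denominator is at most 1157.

6795/451

√227 = [15; 15, 30, …] (period length 2).
Convergents:
  p_0/q_0 = 15/1
  p_1/q_1 = 226/15
  p_2/q_2 = 6795/451
  p_3/q_3 = 102151/6780
q_2 = 451 ≤ 1157 < 6780 = q_3, so the answer is 6795/451.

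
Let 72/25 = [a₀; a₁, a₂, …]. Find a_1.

72 = 2·25 + 22   →  a_0 = 2
25 = 1·22 + 3   →  a_1 = 1

1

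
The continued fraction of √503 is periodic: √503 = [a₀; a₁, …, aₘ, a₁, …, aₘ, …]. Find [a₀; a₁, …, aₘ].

[22; 2, 2, 1, 21, 1, 2, 2, 44]

a₀ = ⌊√503⌋ = 22.
With m₀=0, d₀=1 and mₖ₊₁ = dₖaₖ − mₖ, dₖ₊₁ = (n − mₖ₊₁²)/dₖ, aₖ₊₁ = ⌊(a₀+mₖ₊₁)/dₖ₊₁⌋:
  k=1: m=22, d=19, a=2
  k=2: m=16, d=13, a=2
  k=3: m=10, d=31, a=1
  k=4: m=21, d=2, a=21
  k=5: m=21, d=31, a=1
  k=6: m=10, d=13, a=2
  k=7: m=16, d=19, a=2
  k=8: m=22, d=1, a=44
d=1 and a=2a₀=44 at k=8, so the next step gives (m, d) = (22, 19) again — its k=1 value — and the period has length 8.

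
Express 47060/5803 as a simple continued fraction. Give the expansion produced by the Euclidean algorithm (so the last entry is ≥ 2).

[8; 9, 8, 19, 1, 3]

47060 = 8×5803 + 636
5803 = 9×636 + 79
636 = 8×79 + 4
79 = 19×4 + 3
4 = 1×3 + 1
3 = 3×1 + 0  (stop)
So 47060/5803 = [8; 9, 8, 19, 1, 3].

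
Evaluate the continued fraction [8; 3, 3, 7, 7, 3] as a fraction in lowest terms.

Fold from the inside: start with 3/1.
  7 + 1/3 = 22/3
  7 + 3/22 = 157/22
  3 + 22/157 = 493/157
  3 + 157/493 = 1636/493
  8 + 493/1636 = 13581/1636

13581/1636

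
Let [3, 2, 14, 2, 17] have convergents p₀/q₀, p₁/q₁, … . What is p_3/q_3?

Using pₖ = aₖpₖ₋₁ + pₖ₋₂, qₖ = aₖqₖ₋₁ + qₖ₋₂ (with p₋₁=1, p₋₂=0, q₋₁=0, q₋₂=1):
  k=0: a=3, p=3, q=1
  k=1: a=2, p=7, q=2
  k=2: a=14, p=101, q=29
  k=3: a=2, p=209, q=60

209/60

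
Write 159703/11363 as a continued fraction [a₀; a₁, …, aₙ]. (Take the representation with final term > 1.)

[14; 18, 3, 2, 1, 4, 13]

159703 = 14*11363 + 621
11363 = 18*621 + 185
621 = 3*185 + 66
185 = 2*66 + 53
66 = 1*53 + 13
53 = 4*13 + 1
13 = 13*1 + 0  (stop)
So 159703/11363 = [14; 18, 3, 2, 1, 4, 13].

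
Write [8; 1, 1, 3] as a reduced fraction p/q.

60/7

Fold from the inside: start with 3/1.
  1 + 1/3 = 4/3
  1 + 3/4 = 7/4
  8 + 4/7 = 60/7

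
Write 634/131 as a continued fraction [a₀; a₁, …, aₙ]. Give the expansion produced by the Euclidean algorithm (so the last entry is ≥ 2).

634 = 4×131 + 110
131 = 1×110 + 21
110 = 5×21 + 5
21 = 4×5 + 1
5 = 5×1 + 0  (stop)
So 634/131 = [4; 1, 5, 4, 5].

[4; 1, 5, 4, 5]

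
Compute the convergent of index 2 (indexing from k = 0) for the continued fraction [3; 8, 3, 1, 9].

Using pₖ = aₖpₖ₋₁ + pₖ₋₂, qₖ = aₖqₖ₋₁ + qₖ₋₂ (with p₋₁=1, p₋₂=0, q₋₁=0, q₋₂=1):
  k=0: a=3, p=3, q=1
  k=1: a=8, p=25, q=8
  k=2: a=3, p=78, q=25

78/25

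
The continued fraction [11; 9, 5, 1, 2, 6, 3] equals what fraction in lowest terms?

34760/3129

Fold from the inside: start with 3/1.
  6 + 1/3 = 19/3
  2 + 3/19 = 41/19
  1 + 19/41 = 60/41
  5 + 41/60 = 341/60
  9 + 60/341 = 3129/341
  11 + 341/3129 = 34760/3129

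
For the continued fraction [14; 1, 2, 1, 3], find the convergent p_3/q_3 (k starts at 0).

Using pₖ = aₖpₖ₋₁ + pₖ₋₂, qₖ = aₖqₖ₋₁ + qₖ₋₂ (with p₋₁=1, p₋₂=0, q₋₁=0, q₋₂=1):
  k=0: a=14, p=14, q=1
  k=1: a=1, p=15, q=1
  k=2: a=2, p=44, q=3
  k=3: a=1, p=59, q=4

59/4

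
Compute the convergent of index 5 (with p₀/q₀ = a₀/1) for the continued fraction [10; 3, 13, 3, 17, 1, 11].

Using pₖ = aₖpₖ₋₁ + pₖ₋₂, qₖ = aₖqₖ₋₁ + qₖ₋₂ (with p₋₁=1, p₋₂=0, q₋₁=0, q₋₂=1):
  k=0: a=10, p=10, q=1
  k=1: a=3, p=31, q=3
  k=2: a=13, p=413, q=40
  k=3: a=3, p=1270, q=123
  k=4: a=17, p=22003, q=2131
  k=5: a=1, p=23273, q=2254

23273/2254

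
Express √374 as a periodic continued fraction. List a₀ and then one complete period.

[19; 2, 1, 18, 1, 2, 38]

a₀ = ⌊√374⌋ = 19.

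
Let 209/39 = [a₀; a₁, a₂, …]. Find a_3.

209 = 5·39 + 14   →  a_0 = 5
39 = 2·14 + 11   →  a_1 = 2
14 = 1·11 + 3   →  a_2 = 1
11 = 3·3 + 2   →  a_3 = 3

3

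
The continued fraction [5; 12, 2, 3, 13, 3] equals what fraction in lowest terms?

18061/3555

Fold from the inside: start with 3/1.
  13 + 1/3 = 40/3
  3 + 3/40 = 123/40
  2 + 40/123 = 286/123
  12 + 123/286 = 3555/286
  5 + 286/3555 = 18061/3555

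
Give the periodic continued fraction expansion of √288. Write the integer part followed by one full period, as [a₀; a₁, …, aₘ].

a₀ = ⌊√288⌋ = 16.
With m₀=0, d₀=1 and mₖ₊₁ = dₖaₖ − mₖ, dₖ₊₁ = (n − mₖ₊₁²)/dₖ, aₖ₊₁ = ⌊(a₀+mₖ₊₁)/dₖ₊₁⌋:
  k=1: m=16, d=32, a=1
  k=2: m=16, d=1, a=32
d=1 and a=2a₀=32 at k=2, so the next step gives (m, d) = (16, 32) again — its k=1 value — and the period has length 2.

[16; 1, 32]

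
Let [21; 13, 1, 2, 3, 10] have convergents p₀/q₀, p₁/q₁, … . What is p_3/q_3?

864/41

Using pₖ = aₖpₖ₋₁ + pₖ₋₂, qₖ = aₖqₖ₋₁ + qₖ₋₂ (with p₋₁=1, p₋₂=0, q₋₁=0, q₋₂=1):
  k=0: a=21, p=21, q=1
  k=1: a=13, p=274, q=13
  k=2: a=1, p=295, q=14
  k=3: a=2, p=864, q=41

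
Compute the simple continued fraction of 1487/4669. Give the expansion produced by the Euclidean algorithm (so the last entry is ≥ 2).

1487 = 0*4669 + 1487
4669 = 3*1487 + 208
1487 = 7*208 + 31
208 = 6*31 + 22
31 = 1*22 + 9
22 = 2*9 + 4
9 = 2*4 + 1
4 = 4*1 + 0  (stop)
So 1487/4669 = [0; 3, 7, 6, 1, 2, 2, 4].

[0; 3, 7, 6, 1, 2, 2, 4]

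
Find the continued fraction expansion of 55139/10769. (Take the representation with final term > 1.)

[5; 8, 3, 9, 1, 2, 3, 4]

55139 = 5*10769 + 1294
10769 = 8*1294 + 417
1294 = 3*417 + 43
417 = 9*43 + 30
43 = 1*30 + 13
30 = 2*13 + 4
13 = 3*4 + 1
4 = 4*1 + 0  (stop)
So 55139/10769 = [5; 8, 3, 9, 1, 2, 3, 4].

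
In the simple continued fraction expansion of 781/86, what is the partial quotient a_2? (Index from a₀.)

3

781 = 9·86 + 7   →  a_0 = 9
86 = 12·7 + 2   →  a_1 = 12
7 = 3·2 + 1   →  a_2 = 3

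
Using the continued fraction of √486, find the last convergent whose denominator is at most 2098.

√486 = [22; 22, 44, …] (period length 2).
Convergents:
  p_0/q_0 = 22/1
  p_1/q_1 = 485/22
  p_2/q_2 = 21362/969
  p_3/q_3 = 470449/21340
q_2 = 969 ≤ 2098 < 21340 = q_3, so the answer is 21362/969.

21362/969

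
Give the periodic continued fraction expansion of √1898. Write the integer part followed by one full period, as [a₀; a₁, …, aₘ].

a₀ = ⌊√1898⌋ = 43.
With m₀=0, d₀=1 and mₖ₊₁ = dₖaₖ − mₖ, dₖ₊₁ = (n − mₖ₊₁²)/dₖ, aₖ₊₁ = ⌊(a₀+mₖ₊₁)/dₖ₊₁⌋:
  k=1: m=43, d=49, a=1
  k=2: m=6, d=38, a=1
  k=3: m=32, d=23, a=3
  k=4: m=37, d=23, a=3
  k=5: m=32, d=38, a=1
  k=6: m=6, d=49, a=1
  k=7: m=43, d=1, a=86
d=1 and a=2a₀=86 at k=7, so the next step gives (m, d) = (43, 49) again — its k=1 value — and the period has length 7.

[43; 1, 1, 3, 3, 1, 1, 86]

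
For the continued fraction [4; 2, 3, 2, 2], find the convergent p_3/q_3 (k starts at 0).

Using pₖ = aₖpₖ₋₁ + pₖ₋₂, qₖ = aₖqₖ₋₁ + qₖ₋₂ (with p₋₁=1, p₋₂=0, q₋₁=0, q₋₂=1):
  k=0: a=4, p=4, q=1
  k=1: a=2, p=9, q=2
  k=2: a=3, p=31, q=7
  k=3: a=2, p=71, q=16

71/16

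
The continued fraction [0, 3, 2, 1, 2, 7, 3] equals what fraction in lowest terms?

Fold from the inside: start with 3/1.
  7 + 1/3 = 22/3
  2 + 3/22 = 47/22
  1 + 22/47 = 69/47
  2 + 47/69 = 185/69
  3 + 69/185 = 624/185
  0 + 185/624 = 185/624

185/624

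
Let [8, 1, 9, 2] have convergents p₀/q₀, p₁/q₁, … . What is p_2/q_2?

Using pₖ = aₖpₖ₋₁ + pₖ₋₂, qₖ = aₖqₖ₋₁ + qₖ₋₂ (with p₋₁=1, p₋₂=0, q₋₁=0, q₋₂=1):
  k=0: a=8, p=8, q=1
  k=1: a=1, p=9, q=1
  k=2: a=9, p=89, q=10

89/10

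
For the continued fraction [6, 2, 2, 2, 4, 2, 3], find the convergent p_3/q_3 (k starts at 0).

Using pₖ = aₖpₖ₋₁ + pₖ₋₂, qₖ = aₖqₖ₋₁ + qₖ₋₂ (with p₋₁=1, p₋₂=0, q₋₁=0, q₋₂=1):
  k=0: a=6, p=6, q=1
  k=1: a=2, p=13, q=2
  k=2: a=2, p=32, q=5
  k=3: a=2, p=77, q=12

77/12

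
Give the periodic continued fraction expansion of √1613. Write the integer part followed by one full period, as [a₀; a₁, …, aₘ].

[40; 6, 6, 80]

a₀ = ⌊√1613⌋ = 40.
With m₀=0, d₀=1 and mₖ₊₁ = dₖaₖ − mₖ, dₖ₊₁ = (n − mₖ₊₁²)/dₖ, aₖ₊₁ = ⌊(a₀+mₖ₊₁)/dₖ₊₁⌋:
  k=1: m=40, d=13, a=6
  k=2: m=38, d=13, a=6
  k=3: m=40, d=1, a=80
d=1 and a=2a₀=80 at k=3, so the next step gives (m, d) = (40, 13) again — its k=1 value — and the period has length 3.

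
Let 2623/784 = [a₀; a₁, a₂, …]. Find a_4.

2

2623 = 3·784 + 271   →  a_0 = 3
784 = 2·271 + 242   →  a_1 = 2
271 = 1·242 + 29   →  a_2 = 1
242 = 8·29 + 10   →  a_3 = 8
29 = 2·10 + 9   →  a_4 = 2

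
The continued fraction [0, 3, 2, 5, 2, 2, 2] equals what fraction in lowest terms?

Fold from the inside: start with 2/1.
  2 + 1/2 = 5/2
  2 + 2/5 = 12/5
  5 + 5/12 = 65/12
  2 + 12/65 = 142/65
  3 + 65/142 = 491/142
  0 + 142/491 = 142/491

142/491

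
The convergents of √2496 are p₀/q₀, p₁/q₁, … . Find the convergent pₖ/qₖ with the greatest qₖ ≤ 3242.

√2496 = [49; 1, 23, 1, 98, …] (period length 4).
Convergents:
  p_0/q_0 = 49/1
  p_1/q_1 = 50/1
  p_2/q_2 = 1199/24
  p_3/q_3 = 1249/25
  p_4/q_4 = 123601/2474
  p_5/q_5 = 124850/2499
  p_6/q_6 = 2995151/59951
q_5 = 2499 ≤ 3242 < 59951 = q_6, so the answer is 124850/2499.

124850/2499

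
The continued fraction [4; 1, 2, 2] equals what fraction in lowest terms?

33/7

Using pₖ = aₖpₖ₋₁ + pₖ₋₂ and qₖ = aₖqₖ₋₁ + qₖ₋₂:
  k=0: a=4, p=4, q=1
  k=1: a=1, p=5, q=1
  k=2: a=2, p=14, q=3
  k=3: a=2, p=33, q=7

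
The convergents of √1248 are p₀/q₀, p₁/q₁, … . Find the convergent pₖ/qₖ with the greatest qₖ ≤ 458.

√1248 = [35; 3, 17, 3, 70, …] (period length 4).
Convergents:
  p_0/q_0 = 35/1
  p_1/q_1 = 106/3
  p_2/q_2 = 1837/52
  p_3/q_3 = 5617/159
  p_4/q_4 = 395027/11182
q_3 = 159 ≤ 458 < 11182 = q_4, so the answer is 5617/159.

5617/159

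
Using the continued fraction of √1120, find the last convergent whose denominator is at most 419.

√1120 = [33; 2, 6, 1, 15, 1, 6, 2, 66, …] (period length 8).
Convergents:
  p_0/q_0 = 33/1
  p_1/q_1 = 67/2
  p_2/q_2 = 435/13
  p_3/q_3 = 502/15
  p_4/q_4 = 7965/238
  p_5/q_5 = 8467/253
  p_6/q_6 = 58767/1756
q_5 = 253 ≤ 419 < 1756 = q_6, so the answer is 8467/253.

8467/253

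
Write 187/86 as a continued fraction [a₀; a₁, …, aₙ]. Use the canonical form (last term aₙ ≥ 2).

[2; 5, 1, 2, 1, 3]

187 = 2·86 + 15
86 = 5·15 + 11
15 = 1·11 + 4
11 = 2·4 + 3
4 = 1·3 + 1
3 = 3·1 + 0  (stop)
So 187/86 = [2; 5, 1, 2, 1, 3].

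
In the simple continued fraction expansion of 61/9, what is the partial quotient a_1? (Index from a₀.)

1

61 = 6·9 + 7   →  a_0 = 6
9 = 1·7 + 2   →  a_1 = 1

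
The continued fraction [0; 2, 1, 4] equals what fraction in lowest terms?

5/14

Fold from the inside: start with 4/1.
  1 + 1/4 = 5/4
  2 + 4/5 = 14/5
  0 + 5/14 = 5/14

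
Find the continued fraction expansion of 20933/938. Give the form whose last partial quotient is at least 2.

[22; 3, 6, 3, 7, 2]

20933 = 22×938 + 297
938 = 3×297 + 47
297 = 6×47 + 15
47 = 3×15 + 2
15 = 7×2 + 1
2 = 2×1 + 0  (stop)
So 20933/938 = [22; 3, 6, 3, 7, 2].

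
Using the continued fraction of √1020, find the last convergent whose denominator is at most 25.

511/16

√1020 = [31; 1, 14, 1, 62, …] (period length 4).
Convergents:
  p_0/q_0 = 31/1
  p_1/q_1 = 32/1
  p_2/q_2 = 479/15
  p_3/q_3 = 511/16
  p_4/q_4 = 32161/1007
q_3 = 16 ≤ 25 < 1007 = q_4, so the answer is 511/16.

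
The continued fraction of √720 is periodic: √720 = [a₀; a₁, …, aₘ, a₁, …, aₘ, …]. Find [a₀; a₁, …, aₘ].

a₀ = ⌊√720⌋ = 26.
With m₀=0, d₀=1 and mₖ₊₁ = dₖaₖ − mₖ, dₖ₊₁ = (n − mₖ₊₁²)/dₖ, aₖ₊₁ = ⌊(a₀+mₖ₊₁)/dₖ₊₁⌋:
  k=1: m=26, d=44, a=1
  k=2: m=18, d=9, a=4
  k=3: m=18, d=44, a=1
  k=4: m=26, d=1, a=52
d=1 and a=2a₀=52 at k=4, so the next step gives (m, d) = (26, 44) again — its k=1 value — and the period has length 4.

[26; 1, 4, 1, 52]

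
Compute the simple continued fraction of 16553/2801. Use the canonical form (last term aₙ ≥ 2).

16553 = 5×2801 + 2548
2801 = 1×2548 + 253
2548 = 10×253 + 18
253 = 14×18 + 1
18 = 18×1 + 0  (stop)
So 16553/2801 = [5; 1, 10, 14, 18].

[5; 1, 10, 14, 18]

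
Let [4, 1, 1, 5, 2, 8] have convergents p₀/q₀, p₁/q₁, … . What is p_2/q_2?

Using pₖ = aₖpₖ₋₁ + pₖ₋₂, qₖ = aₖqₖ₋₁ + qₖ₋₂ (with p₋₁=1, p₋₂=0, q₋₁=0, q₋₂=1):
  k=0: a=4, p=4, q=1
  k=1: a=1, p=5, q=1
  k=2: a=1, p=9, q=2

9/2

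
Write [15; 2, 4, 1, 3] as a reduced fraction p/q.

Using pₖ = aₖpₖ₋₁ + pₖ₋₂ and qₖ = aₖqₖ₋₁ + qₖ₋₂:
  k=0: a=15, p=15, q=1
  k=1: a=2, p=31, q=2
  k=2: a=4, p=139, q=9
  k=3: a=1, p=170, q=11
  k=4: a=3, p=649, q=42

649/42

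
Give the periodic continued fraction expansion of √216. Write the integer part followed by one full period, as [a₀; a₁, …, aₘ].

a₀ = ⌊√216⌋ = 14.
With m₀=0, d₀=1 and mₖ₊₁ = dₖaₖ − mₖ, dₖ₊₁ = (n − mₖ₊₁²)/dₖ, aₖ₊₁ = ⌊(a₀+mₖ₊₁)/dₖ₊₁⌋:
  k=1: m=14, d=20, a=1
  k=2: m=6, d=9, a=2
  k=3: m=12, d=8, a=3
  k=4: m=12, d=9, a=2
  k=5: m=6, d=20, a=1
  k=6: m=14, d=1, a=28
d=1 and a=2a₀=28 at k=6, so the next step gives (m, d) = (14, 20) again — its k=1 value — and the period has length 6.

[14; 1, 2, 3, 2, 1, 28]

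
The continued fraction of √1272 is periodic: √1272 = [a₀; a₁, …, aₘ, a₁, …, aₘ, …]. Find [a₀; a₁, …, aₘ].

a₀ = ⌊√1272⌋ = 35.
With m₀=0, d₀=1 and mₖ₊₁ = dₖaₖ − mₖ, dₖ₊₁ = (n − mₖ₊₁²)/dₖ, aₖ₊₁ = ⌊(a₀+mₖ₊₁)/dₖ₊₁⌋:
  k=1: m=35, d=47, a=1
  k=2: m=12, d=24, a=1
  k=3: m=12, d=47, a=1
  k=4: m=35, d=1, a=70
d=1 and a=2a₀=70 at k=4, so the next step gives (m, d) = (35, 47) again — its k=1 value — and the period has length 4.

[35; 1, 1, 1, 70]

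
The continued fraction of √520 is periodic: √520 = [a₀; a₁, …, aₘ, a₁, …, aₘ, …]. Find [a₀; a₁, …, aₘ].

[22; 1, 4, 11, 4, 1, 44]

a₀ = ⌊√520⌋ = 22.
With m₀=0, d₀=1 and mₖ₊₁ = dₖaₖ − mₖ, dₖ₊₁ = (n − mₖ₊₁²)/dₖ, aₖ₊₁ = ⌊(a₀+mₖ₊₁)/dₖ₊₁⌋:
  k=1: m=22, d=36, a=1
  k=2: m=14, d=9, a=4
  k=3: m=22, d=4, a=11
  k=4: m=22, d=9, a=4
  k=5: m=14, d=36, a=1
  k=6: m=22, d=1, a=44
d=1 and a=2a₀=44 at k=6, so the next step gives (m, d) = (22, 36) again — its k=1 value — and the period has length 6.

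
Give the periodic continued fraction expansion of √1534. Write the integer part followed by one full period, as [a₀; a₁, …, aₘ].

a₀ = ⌊√1534⌋ = 39.
With m₀=0, d₀=1 and mₖ₊₁ = dₖaₖ − mₖ, dₖ₊₁ = (n − mₖ₊₁²)/dₖ, aₖ₊₁ = ⌊(a₀+mₖ₊₁)/dₖ₊₁⌋:
  k=1: m=39, d=13, a=6
  k=2: m=39, d=1, a=78
d=1 and a=2a₀=78 at k=2, so the next step gives (m, d) = (39, 13) again — its k=1 value — and the period has length 2.

[39; 6, 78]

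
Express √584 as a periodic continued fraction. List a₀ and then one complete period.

[24; 6, 48]

a₀ = ⌊√584⌋ = 24.
With m₀=0, d₀=1 and mₖ₊₁ = dₖaₖ − mₖ, dₖ₊₁ = (n − mₖ₊₁²)/dₖ, aₖ₊₁ = ⌊(a₀+mₖ₊₁)/dₖ₊₁⌋:
  k=1: m=24, d=8, a=6
  k=2: m=24, d=1, a=48
d=1 and a=2a₀=48 at k=2, so the next step gives (m, d) = (24, 8) again — its k=1 value — and the period has length 2.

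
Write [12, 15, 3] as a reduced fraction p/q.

555/46

Using pₖ = aₖpₖ₋₁ + pₖ₋₂ and qₖ = aₖqₖ₋₁ + qₖ₋₂:
  k=0: a=12, p=12, q=1
  k=1: a=15, p=181, q=15
  k=2: a=3, p=555, q=46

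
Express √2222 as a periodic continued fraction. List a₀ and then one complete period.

[47; 7, 4, 7, 94]

a₀ = ⌊√2222⌋ = 47.
With m₀=0, d₀=1 and mₖ₊₁ = dₖaₖ − mₖ, dₖ₊₁ = (n − mₖ₊₁²)/dₖ, aₖ₊₁ = ⌊(a₀+mₖ₊₁)/dₖ₊₁⌋:
  k=1: m=47, d=13, a=7
  k=2: m=44, d=22, a=4
  k=3: m=44, d=13, a=7
  k=4: m=47, d=1, a=94
d=1 and a=2a₀=94 at k=4, so the next step gives (m, d) = (47, 13) again — its k=1 value — and the period has length 4.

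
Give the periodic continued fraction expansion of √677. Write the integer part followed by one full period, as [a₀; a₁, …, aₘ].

a₀ = ⌊√677⌋ = 26.
With m₀=0, d₀=1 and mₖ₊₁ = dₖaₖ − mₖ, dₖ₊₁ = (n − mₖ₊₁²)/dₖ, aₖ₊₁ = ⌊(a₀+mₖ₊₁)/dₖ₊₁⌋:
  k=1: m=26, d=1, a=52
d=1 and a=2a₀=52 at k=1, so the next step gives (m, d) = (26, 1) again — its k=1 value — and the period has length 1.

[26; 52]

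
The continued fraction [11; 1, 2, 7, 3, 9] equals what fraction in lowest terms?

Using pₖ = aₖpₖ₋₁ + pₖ₋₂ and qₖ = aₖqₖ₋₁ + qₖ₋₂:
  k=0: a=11, p=11, q=1
  k=1: a=1, p=12, q=1
  k=2: a=2, p=35, q=3
  k=3: a=7, p=257, q=22
  k=4: a=3, p=806, q=69
  k=5: a=9, p=7511, q=643

7511/643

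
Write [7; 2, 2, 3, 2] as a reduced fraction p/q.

Using pₖ = aₖpₖ₋₁ + pₖ₋₂ and qₖ = aₖqₖ₋₁ + qₖ₋₂:
  k=0: a=7, p=7, q=1
  k=1: a=2, p=15, q=2
  k=2: a=2, p=37, q=5
  k=3: a=3, p=126, q=17
  k=4: a=2, p=289, q=39

289/39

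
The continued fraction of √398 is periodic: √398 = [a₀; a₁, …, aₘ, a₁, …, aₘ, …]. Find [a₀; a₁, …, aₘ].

[19; 1, 18, 1, 38]

a₀ = ⌊√398⌋ = 19.
With m₀=0, d₀=1 and mₖ₊₁ = dₖaₖ − mₖ, dₖ₊₁ = (n − mₖ₊₁²)/dₖ, aₖ₊₁ = ⌊(a₀+mₖ₊₁)/dₖ₊₁⌋:
  k=1: m=19, d=37, a=1
  k=2: m=18, d=2, a=18
  k=3: m=18, d=37, a=1
  k=4: m=19, d=1, a=38
d=1 and a=2a₀=38 at k=4, so the next step gives (m, d) = (19, 37) again — its k=1 value — and the period has length 4.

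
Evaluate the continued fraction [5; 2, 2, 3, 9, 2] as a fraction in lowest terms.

1802/333

Fold from the inside: start with 2/1.
  9 + 1/2 = 19/2
  3 + 2/19 = 59/19
  2 + 19/59 = 137/59
  2 + 59/137 = 333/137
  5 + 137/333 = 1802/333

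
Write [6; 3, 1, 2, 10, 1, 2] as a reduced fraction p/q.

Using pₖ = aₖpₖ₋₁ + pₖ₋₂ and qₖ = aₖqₖ₋₁ + qₖ₋₂:
  k=0: a=6, p=6, q=1
  k=1: a=3, p=19, q=3
  k=2: a=1, p=25, q=4
  k=3: a=2, p=69, q=11
  k=4: a=10, p=715, q=114
  k=5: a=1, p=784, q=125
  k=6: a=2, p=2283, q=364

2283/364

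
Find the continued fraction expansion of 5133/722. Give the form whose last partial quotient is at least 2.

5133 = 7·722 + 79
722 = 9·79 + 11
79 = 7·11 + 2
11 = 5·2 + 1
2 = 2·1 + 0  (stop)
So 5133/722 = [7; 9, 7, 5, 2].

[7; 9, 7, 5, 2]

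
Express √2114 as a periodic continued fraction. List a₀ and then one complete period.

[45; 1, 44, 1, 90]

a₀ = ⌊√2114⌋ = 45.
With m₀=0, d₀=1 and mₖ₊₁ = dₖaₖ − mₖ, dₖ₊₁ = (n − mₖ₊₁²)/dₖ, aₖ₊₁ = ⌊(a₀+mₖ₊₁)/dₖ₊₁⌋:
  k=1: m=45, d=89, a=1
  k=2: m=44, d=2, a=44
  k=3: m=44, d=89, a=1
  k=4: m=45, d=1, a=90
d=1 and a=2a₀=90 at k=4, so the next step gives (m, d) = (45, 89) again — its k=1 value — and the period has length 4.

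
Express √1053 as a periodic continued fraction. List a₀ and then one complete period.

[32; 2, 4, 2, 64]

a₀ = ⌊√1053⌋ = 32.
With m₀=0, d₀=1 and mₖ₊₁ = dₖaₖ − mₖ, dₖ₊₁ = (n − mₖ₊₁²)/dₖ, aₖ₊₁ = ⌊(a₀+mₖ₊₁)/dₖ₊₁⌋:
  k=1: m=32, d=29, a=2
  k=2: m=26, d=13, a=4
  k=3: m=26, d=29, a=2
  k=4: m=32, d=1, a=64
d=1 and a=2a₀=64 at k=4, so the next step gives (m, d) = (32, 29) again — its k=1 value — and the period has length 4.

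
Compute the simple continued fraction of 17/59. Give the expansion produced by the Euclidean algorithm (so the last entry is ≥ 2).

[0; 3, 2, 8]

17 = 0·59 + 17
59 = 3·17 + 8
17 = 2·8 + 1
8 = 8·1 + 0  (stop)
So 17/59 = [0; 3, 2, 8].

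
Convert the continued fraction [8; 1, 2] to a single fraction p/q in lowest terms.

26/3

Using pₖ = aₖpₖ₋₁ + pₖ₋₂ and qₖ = aₖqₖ₋₁ + qₖ₋₂:
  k=0: a=8, p=8, q=1
  k=1: a=1, p=9, q=1
  k=2: a=2, p=26, q=3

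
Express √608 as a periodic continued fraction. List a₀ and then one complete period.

[24; 1, 1, 1, 11, 1, 1, 1, 48]

a₀ = ⌊√608⌋ = 24.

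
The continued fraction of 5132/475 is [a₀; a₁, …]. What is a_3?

5132 = 10·475 + 382   →  a_0 = 10
475 = 1·382 + 93   →  a_1 = 1
382 = 4·93 + 10   →  a_2 = 4
93 = 9·10 + 3   →  a_3 = 9

9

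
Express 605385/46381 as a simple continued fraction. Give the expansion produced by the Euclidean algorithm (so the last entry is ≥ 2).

[13; 19, 14, 17, 3, 3]

605385 = 13×46381 + 2432
46381 = 19×2432 + 173
2432 = 14×173 + 10
173 = 17×10 + 3
10 = 3×3 + 1
3 = 3×1 + 0  (stop)
So 605385/46381 = [13; 19, 14, 17, 3, 3].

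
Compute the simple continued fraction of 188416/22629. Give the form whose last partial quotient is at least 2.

[8; 3, 15, 2, 12, 19]

188416 = 8×22629 + 7384
22629 = 3×7384 + 477
7384 = 15×477 + 229
477 = 2×229 + 19
229 = 12×19 + 1
19 = 19×1 + 0  (stop)
So 188416/22629 = [8; 3, 15, 2, 12, 19].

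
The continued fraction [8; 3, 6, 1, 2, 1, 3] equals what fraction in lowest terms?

2645/318

Fold from the inside: start with 3/1.
  1 + 1/3 = 4/3
  2 + 3/4 = 11/4
  1 + 4/11 = 15/11
  6 + 11/15 = 101/15
  3 + 15/101 = 318/101
  8 + 101/318 = 2645/318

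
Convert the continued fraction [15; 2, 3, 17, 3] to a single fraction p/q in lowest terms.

5709/370

Fold from the inside: start with 3/1.
  17 + 1/3 = 52/3
  3 + 3/52 = 159/52
  2 + 52/159 = 370/159
  15 + 159/370 = 5709/370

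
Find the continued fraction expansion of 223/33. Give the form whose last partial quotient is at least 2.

223 = 6*33 + 25
33 = 1*25 + 8
25 = 3*8 + 1
8 = 8*1 + 0  (stop)
So 223/33 = [6; 1, 3, 8].

[6; 1, 3, 8]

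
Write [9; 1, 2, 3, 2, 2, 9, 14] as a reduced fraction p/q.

72083/7434

Fold from the inside: start with 14/1.
  9 + 1/14 = 127/14
  2 + 14/127 = 268/127
  2 + 127/268 = 663/268
  3 + 268/663 = 2257/663
  2 + 663/2257 = 5177/2257
  1 + 2257/5177 = 7434/5177
  9 + 5177/7434 = 72083/7434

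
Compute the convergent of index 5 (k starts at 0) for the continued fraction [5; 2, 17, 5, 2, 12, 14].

26579/4845

Using pₖ = aₖpₖ₋₁ + pₖ₋₂, qₖ = aₖqₖ₋₁ + qₖ₋₂ (with p₋₁=1, p₋₂=0, q₋₁=0, q₋₂=1):
  k=0: a=5, p=5, q=1
  k=1: a=2, p=11, q=2
  k=2: a=17, p=192, q=35
  k=3: a=5, p=971, q=177
  k=4: a=2, p=2134, q=389
  k=5: a=12, p=26579, q=4845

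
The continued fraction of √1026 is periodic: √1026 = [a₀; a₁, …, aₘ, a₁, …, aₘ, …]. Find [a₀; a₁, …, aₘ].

[32; 32, 64]

a₀ = ⌊√1026⌋ = 32.
With m₀=0, d₀=1 and mₖ₊₁ = dₖaₖ − mₖ, dₖ₊₁ = (n − mₖ₊₁²)/dₖ, aₖ₊₁ = ⌊(a₀+mₖ₊₁)/dₖ₊₁⌋:
  k=1: m=32, d=2, a=32
  k=2: m=32, d=1, a=64
d=1 and a=2a₀=64 at k=2, so the next step gives (m, d) = (32, 2) again — its k=1 value — and the period has length 2.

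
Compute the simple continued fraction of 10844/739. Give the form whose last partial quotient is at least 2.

[14; 1, 2, 15, 16]

10844 = 14×739 + 498
739 = 1×498 + 241
498 = 2×241 + 16
241 = 15×16 + 1
16 = 16×1 + 0  (stop)
So 10844/739 = [14; 1, 2, 15, 16].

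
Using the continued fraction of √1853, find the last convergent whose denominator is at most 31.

√1853 = [43; 21, 1, 1, 21, 86, …] (period length 5).
Convergents:
  p_0/q_0 = 43/1
  p_1/q_1 = 904/21
  p_2/q_2 = 947/22
  p_3/q_3 = 1851/43
q_2 = 22 ≤ 31 < 43 = q_3, so the answer is 947/22.

947/22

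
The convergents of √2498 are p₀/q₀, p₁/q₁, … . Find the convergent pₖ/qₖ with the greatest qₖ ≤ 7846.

√2498 = [49; 1, 48, 1, 98, …] (period length 4).
Convergents:
  p_0/q_0 = 49/1
  p_1/q_1 = 50/1
  p_2/q_2 = 2449/49
  p_3/q_3 = 2499/50
  p_4/q_4 = 247351/4949
  p_5/q_5 = 249850/4999
  p_6/q_6 = 12240151/244901
q_5 = 4999 ≤ 7846 < 244901 = q_6, so the answer is 249850/4999.

249850/4999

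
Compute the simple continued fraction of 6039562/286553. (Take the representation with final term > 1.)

[21; 13, 18, 19, 1, 14, 4]

6039562 = 21*286553 + 21949
286553 = 13*21949 + 1216
21949 = 18*1216 + 61
1216 = 19*61 + 57
61 = 1*57 + 4
57 = 14*4 + 1
4 = 4*1 + 0  (stop)
So 6039562/286553 = [21; 13, 18, 19, 1, 14, 4].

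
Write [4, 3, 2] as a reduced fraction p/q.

Fold from the inside: start with 2/1.
  3 + 1/2 = 7/2
  4 + 2/7 = 30/7

30/7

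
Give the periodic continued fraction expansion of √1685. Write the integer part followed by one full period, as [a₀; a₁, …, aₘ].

a₀ = ⌊√1685⌋ = 41.
With m₀=0, d₀=1 and mₖ₊₁ = dₖaₖ − mₖ, dₖ₊₁ = (n − mₖ₊₁²)/dₖ, aₖ₊₁ = ⌊(a₀+mₖ₊₁)/dₖ₊₁⌋:
  k=1: m=41, d=4, a=20
  k=2: m=39, d=41, a=1
  k=3: m=2, d=41, a=1
  k=4: m=39, d=4, a=20
  k=5: m=41, d=1, a=82
d=1 and a=2a₀=82 at k=5, so the next step gives (m, d) = (41, 4) again — its k=1 value — and the period has length 5.

[41; 20, 1, 1, 20, 82]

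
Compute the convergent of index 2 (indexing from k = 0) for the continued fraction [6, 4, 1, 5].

Using pₖ = aₖpₖ₋₁ + pₖ₋₂, qₖ = aₖqₖ₋₁ + qₖ₋₂ (with p₋₁=1, p₋₂=0, q₋₁=0, q₋₂=1):
  k=0: a=6, p=6, q=1
  k=1: a=4, p=25, q=4
  k=2: a=1, p=31, q=5

31/5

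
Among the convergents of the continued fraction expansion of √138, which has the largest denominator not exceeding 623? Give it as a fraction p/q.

√138 = [11; 1, 2, 1, 22, …] (period length 4).
Convergents:
  p_0/q_0 = 11/1
  p_1/q_1 = 12/1
  p_2/q_2 = 35/3
  p_3/q_3 = 47/4
  p_4/q_4 = 1069/91
  p_5/q_5 = 1116/95
  p_6/q_6 = 3301/281
  p_7/q_7 = 4417/376
  p_8/q_8 = 100475/8553
q_7 = 376 ≤ 623 < 8553 = q_8, so the answer is 4417/376.

4417/376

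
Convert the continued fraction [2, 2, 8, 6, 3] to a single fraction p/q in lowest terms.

813/329

Using pₖ = aₖpₖ₋₁ + pₖ₋₂ and qₖ = aₖqₖ₋₁ + qₖ₋₂:
  k=0: a=2, p=2, q=1
  k=1: a=2, p=5, q=2
  k=2: a=8, p=42, q=17
  k=3: a=6, p=257, q=104
  k=4: a=3, p=813, q=329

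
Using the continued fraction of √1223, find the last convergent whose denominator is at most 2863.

85645/2449

√1223 = [34; 1, 33, 1, 68, …] (period length 4).
Convergents:
  p_0/q_0 = 34/1
  p_1/q_1 = 35/1
  p_2/q_2 = 1189/34
  p_3/q_3 = 1224/35
  p_4/q_4 = 84421/2414
  p_5/q_5 = 85645/2449
  p_6/q_6 = 2910706/83231
q_5 = 2449 ≤ 2863 < 83231 = q_6, so the answer is 85645/2449.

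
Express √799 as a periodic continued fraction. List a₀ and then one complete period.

a₀ = ⌊√799⌋ = 28.

[28; 3, 1, 3, 56]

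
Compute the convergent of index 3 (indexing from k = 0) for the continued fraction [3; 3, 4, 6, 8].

Using pₖ = aₖpₖ₋₁ + pₖ₋₂, qₖ = aₖqₖ₋₁ + qₖ₋₂ (with p₋₁=1, p₋₂=0, q₋₁=0, q₋₂=1):
  k=0: a=3, p=3, q=1
  k=1: a=3, p=10, q=3
  k=2: a=4, p=43, q=13
  k=3: a=6, p=268, q=81

268/81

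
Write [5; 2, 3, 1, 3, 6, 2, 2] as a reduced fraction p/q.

Using pₖ = aₖpₖ₋₁ + pₖ₋₂ and qₖ = aₖqₖ₋₁ + qₖ₋₂:
  k=0: a=5, p=5, q=1
  k=1: a=2, p=11, q=2
  k=2: a=3, p=38, q=7
  k=3: a=1, p=49, q=9
  k=4: a=3, p=185, q=34
  k=5: a=6, p=1159, q=213
  k=6: a=2, p=2503, q=460
  k=7: a=2, p=6165, q=1133

6165/1133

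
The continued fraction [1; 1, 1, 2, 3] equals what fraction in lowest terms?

27/17

Fold from the inside: start with 3/1.
  2 + 1/3 = 7/3
  1 + 3/7 = 10/7
  1 + 7/10 = 17/10
  1 + 10/17 = 27/17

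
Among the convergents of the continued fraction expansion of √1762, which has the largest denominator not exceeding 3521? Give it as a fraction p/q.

√1762 = [41; 1, 40, 1, 82, …] (period length 4).
Convergents:
  p_0/q_0 = 41/1
  p_1/q_1 = 42/1
  p_2/q_2 = 1721/41
  p_3/q_3 = 1763/42
  p_4/q_4 = 146287/3485
  p_5/q_5 = 148050/3527
q_4 = 3485 ≤ 3521 < 3527 = q_5, so the answer is 146287/3485.

146287/3485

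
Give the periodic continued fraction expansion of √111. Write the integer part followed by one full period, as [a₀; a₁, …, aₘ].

a₀ = ⌊√111⌋ = 10.

[10; 1, 1, 6, 1, 1, 20]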